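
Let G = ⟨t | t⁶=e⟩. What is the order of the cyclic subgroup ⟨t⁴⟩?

|⟨t⁴⟩| equals the order of t⁴. Compute successive powers until reaching e:
  (t⁴)¹ = t⁴, (t⁴)² = t², (t⁴)³ = e.
The smallest positive k with (t⁴)ᵏ = e is 3, so |⟨t⁴⟩| = 3.

Answer: 3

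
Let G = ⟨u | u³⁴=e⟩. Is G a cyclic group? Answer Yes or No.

|G| = 34. The element u has order 34 (its powers give 34 distinct elements), so ⟨u⟩ = G and G is cyclic.

Answer: Yes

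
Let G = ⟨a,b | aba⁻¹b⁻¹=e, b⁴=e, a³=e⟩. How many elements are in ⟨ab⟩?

|⟨ab⟩| equals the order of ab. Compute successive powers until reaching e:
  (ab)¹ = ab, (ab)² = a²b², (ab)³ = b³, (ab)⁴ = a, (ab)⁵ = a²b, (ab)⁶ = b², (ab)⁷ = ab³, (ab)⁸ = a², (ab)⁹ = b, (ab)¹⁰ = ab², (ab)¹¹ = a²b³, (ab)¹² = e.
The smallest positive k with (ab)ᵏ = e is 12, so |⟨ab⟩| = 12.

Answer: 12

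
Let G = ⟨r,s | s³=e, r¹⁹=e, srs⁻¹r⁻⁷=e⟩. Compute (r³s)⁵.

Compute successive powers of (r³s), reducing at each step:
  (r³s)²: (r³s) · r³ = r⁵s;   (r⁵s) · s = r⁵s²
  (r³s)³: (r⁵s²) · r³ = s²;   (s²) · s = e
  (r³s)⁴: e · r³ = r³;   (r³) · s = r³s
  (r³s)⁵: (r³s) · r³ = r⁵s;   (r⁵s) · s = r⁵s²

Answer: r⁵s²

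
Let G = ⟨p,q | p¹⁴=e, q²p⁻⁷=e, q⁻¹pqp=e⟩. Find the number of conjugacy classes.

The conjugacy classes (representative and size) are:
  [e] (size 1), [p¹³] (size 2), [p¹²] (size 2), [p¹¹] (size 2), [p⁴] (size 2), [p⁵] (size 2), [p⁸] (size 2), [p⁷] (size 1), [p⁵q⁻¹] (size 7), [p⁵q] (size 7).
Class equation: 1 + 2 + 2 + 2 + 2 + 2 + 2 + 1 + 7 + 7 = 28 = |G|. So G has 10 conjugacy classes.

Answer: 10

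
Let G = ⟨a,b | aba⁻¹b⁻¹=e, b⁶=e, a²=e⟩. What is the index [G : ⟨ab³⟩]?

First find ord(ab³) by computing successive powers:
  (ab³)¹ = ab³, (ab³)² = e.
So |⟨ab³⟩| = ord(ab³) = 2. With |G| = 12, by Lagrange [G : ⟨ab³⟩] = 12/2 = 6.

Answer: 6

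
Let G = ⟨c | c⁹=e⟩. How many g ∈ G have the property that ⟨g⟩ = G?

G is cyclic of order 9. An element generates G iff its order is 9, and a cyclic group of order 9 has exactly φ(9) = 6 such elements.

Answer: 6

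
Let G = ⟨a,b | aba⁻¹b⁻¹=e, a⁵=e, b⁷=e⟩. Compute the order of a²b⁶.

Compute successive powers until reaching e:
  (a²b⁶)¹ = a²b⁶, (a²b⁶)² = a⁴b⁵, (a²b⁶)³ = ab⁴, (a²b⁶)⁴ = a³b³, (a²b⁶)⁵ = b², (a²b⁶)⁶ = a²b, (a²b⁶)⁷ = a⁴, (a²b⁶)⁸ = ab⁶, (a²b⁶)⁹ = a³b⁵, (a²b⁶)¹⁰ = b⁴, (a²b⁶)¹¹ = a²b³, (a²b⁶)¹² = a⁴b², (a²b⁶)¹³ = ab, (a²b⁶)¹⁴ = a³, (a²b⁶)¹⁵ = b⁶, (a²b⁶)¹⁶ = a²b⁵, (a²b⁶)¹⁷ = a⁴b⁴, (a²b⁶)¹⁸ = ab³, (a²b⁶)¹⁹ = a³b², (a²b⁶)²⁰ = b, (a²b⁶)²¹ = a², (a²b⁶)²² = a⁴b⁶, (a²b⁶)²³ = ab⁵, (a²b⁶)²⁴ = a³b⁴, (a²b⁶)²⁵ = b³, (a²b⁶)²⁶ = a²b², (a²b⁶)²⁷ = a⁴b, (a²b⁶)²⁸ = a, (a²b⁶)²⁹ = a³b⁶, (a²b⁶)³⁰ = b⁵, (a²b⁶)³¹ = a²b⁴, (a²b⁶)³² = a⁴b³, (a²b⁶)³³ = ab², (a²b⁶)³⁴ = a³b, (a²b⁶)³⁵ = e.
The smallest positive k with (a²b⁶)ᵏ = e is 35.

Answer: 35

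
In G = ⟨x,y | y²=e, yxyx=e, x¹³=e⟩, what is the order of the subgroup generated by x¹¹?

|⟨x¹¹⟩| equals the order of x¹¹. Compute successive powers until reaching e:
  (x¹¹)¹ = x¹¹, (x¹¹)² = x⁹, (x¹¹)³ = x⁷, (x¹¹)⁴ = x⁵, (x¹¹)⁵ = x³, (x¹¹)⁶ = x, (x¹¹)⁷ = x¹², (x¹¹)⁸ = x¹⁰, (x¹¹)⁹ = x⁸, (x¹¹)¹⁰ = x⁶, (x¹¹)¹¹ = x⁴, (x¹¹)¹² = x², (x¹¹)¹³ = e.
The smallest positive k with (x¹¹)ᵏ = e is 13, so |⟨x¹¹⟩| = 13.

Answer: 13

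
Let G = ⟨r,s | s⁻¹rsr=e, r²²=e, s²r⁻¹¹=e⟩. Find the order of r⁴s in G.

Compute successive powers until reaching e:
  (r⁴s)¹ = r⁴s, (r⁴s)² = r¹¹, (r⁴s)³ = r⁴s⁻¹, (r⁴s)⁴ = e.
The smallest positive k with (r⁴s)ᵏ = e is 4.

Answer: 4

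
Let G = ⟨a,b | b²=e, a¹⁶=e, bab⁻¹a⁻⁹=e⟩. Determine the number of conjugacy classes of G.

The conjugacy classes (representative and size) are:
  [e] (size 1), [a⁹] (size 2), [a²] (size 1), [a³] (size 2), [a⁴] (size 1), [a¹³] (size 2), [a⁶] (size 1), [a¹⁵] (size 2), [a⁸] (size 1), [a¹⁰] (size 1), [a¹²] (size 1), [a¹⁴] (size 1), [b] (size 2), [ab] (size 2), [a²b] (size 2), [a¹¹b] (size 2), [a⁴b] (size 2), [a¹³b] (size 2), [a¹⁴b] (size 2), [a¹⁵b] (size 2).
Class equation: 1 + 2 + 1 + 2 + 1 + 2 + 1 + 2 + 1 + 1 + 1 + 1 + 2 + 2 + 2 + 2 + 2 + 2 + 2 + 2 = 32 = |G|. So G has 20 conjugacy classes.

Answer: 20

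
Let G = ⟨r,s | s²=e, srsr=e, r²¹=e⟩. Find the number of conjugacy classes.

The conjugacy classes (representative and size) are:
  [e] (size 1), [r²⁰] (size 2), [r²] (size 2), [r³] (size 2), [r¹⁷] (size 2), [r⁵] (size 2), [r⁶] (size 2), [r⁷] (size 2), [r⁸] (size 2), [r⁹] (size 2), [r¹⁰] (size 2), [s] (size 21).
Class equation: 1 + 2 + 2 + 2 + 2 + 2 + 2 + 2 + 2 + 2 + 2 + 21 = 42 = |G|. So G has 12 conjugacy classes.

Answer: 12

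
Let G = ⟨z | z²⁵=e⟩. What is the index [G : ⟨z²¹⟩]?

First find ord(z²¹) by computing successive powers:
  (z²¹)¹ = z²¹, (z²¹)² = z¹⁷, (z²¹)³ = z¹³, (z²¹)⁴ = z⁹, (z²¹)⁵ = z⁵, (z²¹)⁶ = z, (z²¹)⁷ = z²², (z²¹)⁸ = z¹⁸, (z²¹)⁹ = z¹⁴, (z²¹)¹⁰ = z¹⁰, (z²¹)¹¹ = z⁶, (z²¹)¹² = z², (z²¹)¹³ = z²³, (z²¹)¹⁴ = z¹⁹, (z²¹)¹⁵ = z¹⁵, (z²¹)¹⁶ = z¹¹, (z²¹)¹⁷ = z⁷, (z²¹)¹⁸ = z³, (z²¹)¹⁹ = z²⁴, (z²¹)²⁰ = z²⁰, (z²¹)²¹ = z¹⁶, (z²¹)²² = z¹², (z²¹)²³ = z⁸, (z²¹)²⁴ = z⁴, (z²¹)²⁵ = e.
So |⟨z²¹⟩| = ord(z²¹) = 25. With |G| = 25, by Lagrange [G : ⟨z²¹⟩] = 25/25 = 1.

Answer: 1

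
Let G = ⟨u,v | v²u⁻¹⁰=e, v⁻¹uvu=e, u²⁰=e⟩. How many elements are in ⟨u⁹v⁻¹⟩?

|⟨u⁹v⁻¹⟩| equals the order of u⁹v⁻¹. Compute successive powers until reaching e:
  (u⁹v⁻¹)¹ = u⁹v⁻¹, (u⁹v⁻¹)² = u¹⁰, (u⁹v⁻¹)³ = u⁹v, (u⁹v⁻¹)⁴ = e.
The smallest positive k with (u⁹v⁻¹)ᵏ = e is 4, so |⟨u⁹v⁻¹⟩| = 4.

Answer: 4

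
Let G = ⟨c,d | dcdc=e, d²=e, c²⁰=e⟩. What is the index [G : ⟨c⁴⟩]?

First find ord(c⁴) by computing successive powers:
  (c⁴)¹ = c⁴, (c⁴)² = c⁸, (c⁴)³ = c¹², (c⁴)⁴ = c¹⁶, (c⁴)⁵ = e.
So |⟨c⁴⟩| = ord(c⁴) = 5. With |G| = 40, by Lagrange [G : ⟨c⁴⟩] = 40/5 = 8.

Answer: 8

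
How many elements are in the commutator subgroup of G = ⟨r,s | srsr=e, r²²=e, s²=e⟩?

G' = [G, G] is generated by all commutators. The generator-pair commutators are: [r, s] = r².
The subgroup they normally generate is {e, r², r⁴, r⁶, r⁸, r¹⁰, r¹², r¹⁴, r¹⁶, r¹⁸, r²⁰}, of order 11.
Check: |G/G'| = 44/11 = 4 is the order of the abelianisation.

Answer: 11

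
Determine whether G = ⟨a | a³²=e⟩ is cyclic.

|G| = 32. The element a has order 32 (its powers give 32 distinct elements), so ⟨a⟩ = G and G is cyclic.

Answer: Yes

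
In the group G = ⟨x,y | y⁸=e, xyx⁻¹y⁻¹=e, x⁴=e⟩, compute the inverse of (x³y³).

The order of (x³y³) is 8 (smallest k with (x³y³)ᵏ = e), so (x³y³)⁻¹ = (x³y³)⁷ = xy⁵.
Check: (x³y³) · (xy⁵) → (x³y³) · x = y³;   (y³) · y⁵ = e, giving e as required.

Answer: xy⁵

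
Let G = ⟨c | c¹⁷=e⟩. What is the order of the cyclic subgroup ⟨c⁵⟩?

|⟨c⁵⟩| equals the order of c⁵. Compute successive powers until reaching e:
  (c⁵)¹ = c⁵, (c⁵)² = c¹⁰, (c⁵)³ = c¹⁵, (c⁵)⁴ = c³, (c⁵)⁵ = c⁸, (c⁵)⁶ = c¹³, (c⁵)⁷ = c, (c⁵)⁸ = c⁶, (c⁵)⁹ = c¹¹, (c⁵)¹⁰ = c¹⁶, (c⁵)¹¹ = c⁴, (c⁵)¹² = c⁹, (c⁵)¹³ = c¹⁴, (c⁵)¹⁴ = c², (c⁵)¹⁵ = c⁷, (c⁵)¹⁶ = c¹², (c⁵)¹⁷ = e.
The smallest positive k with (c⁵)ᵏ = e is 17, so |⟨c⁵⟩| = 17.

Answer: 17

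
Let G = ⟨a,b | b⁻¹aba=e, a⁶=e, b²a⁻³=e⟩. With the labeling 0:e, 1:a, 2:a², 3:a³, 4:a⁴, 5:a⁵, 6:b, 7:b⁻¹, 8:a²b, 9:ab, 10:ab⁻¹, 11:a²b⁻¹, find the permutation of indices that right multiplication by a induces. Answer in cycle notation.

(0 1 2 3 4 5)(6 11 10 7 8 9)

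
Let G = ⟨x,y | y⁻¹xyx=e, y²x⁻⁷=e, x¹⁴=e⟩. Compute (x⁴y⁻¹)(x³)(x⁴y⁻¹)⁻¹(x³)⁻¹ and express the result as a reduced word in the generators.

[(x⁴y⁻¹), (x³)] = (x⁴y⁻¹)·(x³)·(x⁴y⁻¹)⁻¹·(x³)⁻¹.
  (x⁴y⁻¹) · (x³) = xy⁻¹
  (xy⁻¹) · (x⁴y) = x¹¹
  (x¹¹) · (x¹¹) = x⁸

Answer: x⁸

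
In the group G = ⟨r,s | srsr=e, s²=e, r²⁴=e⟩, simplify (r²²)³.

Compute successive powers of (r²²), reducing at each step:
  (r²²)²: (r²²) · r²² = r²⁰
  (r²²)³: (r²⁰) · r²² = r¹⁸

Answer: r¹⁸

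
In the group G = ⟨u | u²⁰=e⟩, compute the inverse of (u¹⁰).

The order of (u¹⁰) is 2 (smallest k with (u¹⁰)ᵏ = e), so (u¹⁰)⁻¹ = (u¹⁰)¹ = u¹⁰.
Check: (u¹⁰) · (u¹⁰) → (u¹⁰) · u¹⁰ = e, giving e as required.

Answer: u¹⁰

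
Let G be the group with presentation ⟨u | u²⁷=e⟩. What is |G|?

G is generated by a single element, so G is cyclic. The relator gives u²⁷ = e and no smaller power is forced to be e, so the 27 powers {e, u, u², u³, u⁴, u⁵, u⁶, u⁷, u⁸, u⁹, u²², u²³, u²¹, u²⁰, u²⁴, u²⁵, u²⁶, u¹², u¹³, u¹¹, u¹⁰, u¹⁴, u¹⁵, u¹⁶, u¹⁷, u¹⁸, u¹⁹} are distinct. Hence |G| = 27.

Answer: 27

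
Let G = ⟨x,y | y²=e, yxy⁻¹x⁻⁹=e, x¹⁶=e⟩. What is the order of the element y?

Compute successive powers until reaching e:
  y¹ = y, y² = e.
The smallest positive k with yᵏ = e is 2.

Answer: 2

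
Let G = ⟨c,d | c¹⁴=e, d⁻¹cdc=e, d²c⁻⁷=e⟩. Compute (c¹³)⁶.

Compute successive powers of (c¹³), reducing at each step:
  (c¹³)²: (c¹³) · c¹³ = c¹²
  (c¹³)³: (c¹²) · c¹³ = c¹¹
  (c¹³)⁴: (c¹¹) · c¹³ = c¹⁰
  (c¹³)⁵: (c¹⁰) · c¹³ = c⁹
  (c¹³)⁶: (c⁹) · c¹³ = c⁸

Answer: c⁸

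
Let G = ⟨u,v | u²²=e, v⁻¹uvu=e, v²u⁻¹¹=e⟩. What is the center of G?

An element z ∈ Z(G) iff z commutes with every generator.
For example u¹¹ is central: (u¹¹)·u = u¹² = u·(u¹¹); (u¹¹)·v = v⁻¹ = v·(u¹¹).
Whereas u ∉ Z(G) since u·v = uv ≠ u¹⁰v⁻¹ = v·u.
Checking each of the 44 elements this way gives Z(G) = {e, u¹¹}, of order 2.

Answer: {e, u¹¹}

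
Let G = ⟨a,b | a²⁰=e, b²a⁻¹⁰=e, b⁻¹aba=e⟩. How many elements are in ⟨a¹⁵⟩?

|⟨a¹⁵⟩| equals the order of a¹⁵. Compute successive powers until reaching e:
  (a¹⁵)¹ = a¹⁵, (a¹⁵)² = a¹⁰, (a¹⁵)³ = a⁵, (a¹⁵)⁴ = e.
The smallest positive k with (a¹⁵)ᵏ = e is 4, so |⟨a¹⁵⟩| = 4.

Answer: 4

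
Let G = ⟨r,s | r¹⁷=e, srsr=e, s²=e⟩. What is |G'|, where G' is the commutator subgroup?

G' = [G, G] is generated by all commutators. The generator-pair commutators are: [r, s] = r².
The subgroup they normally generate is {e, r, r², r³, r⁴, r⁵, r⁶, r⁷, r⁸, r⁹, r¹⁰, r¹¹, r¹², r¹³, r¹⁴, r¹⁵, r¹⁶}, of order 17.
Check: |G/G'| = 34/17 = 2 is the order of the abelianisation.

Answer: 17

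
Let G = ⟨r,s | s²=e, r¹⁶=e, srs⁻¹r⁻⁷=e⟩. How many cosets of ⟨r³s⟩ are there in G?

First find ord(r³s) by computing successive powers:
  (r³s)¹ = r³s, (r³s)² = r⁸, (r³s)³ = r¹¹s, (r³s)⁴ = e.
So |⟨r³s⟩| = ord(r³s) = 4. With |G| = 32, by Lagrange [G : ⟨r³s⟩] = 32/4 = 8.

Answer: 8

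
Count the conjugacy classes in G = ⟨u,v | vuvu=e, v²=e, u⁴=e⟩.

The conjugacy classes (representative and size) are:
  [e] (size 1), [u] (size 2), [u²] (size 1), [u²v] (size 2), [u³v] (size 2).
Class equation: 1 + 2 + 1 + 2 + 2 = 8 = |G|. So G has 5 conjugacy classes.

Answer: 5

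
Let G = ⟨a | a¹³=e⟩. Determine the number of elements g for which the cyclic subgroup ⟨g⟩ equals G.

G is cyclic of order 13. An element generates G iff its order is 13, and a cyclic group of order 13 has exactly φ(13) = 12 such elements.

Answer: 12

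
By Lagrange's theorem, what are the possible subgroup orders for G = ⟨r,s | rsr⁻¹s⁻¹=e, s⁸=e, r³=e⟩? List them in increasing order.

|G| = 24 = 2³ · 3. By Lagrange's theorem the order of any subgroup divides 24; the divisors of 24 are 1, 2, 3, 4, 6, 8, 12, 24.

Answer: 1, 2, 3, 4, 6, 8, 12, 24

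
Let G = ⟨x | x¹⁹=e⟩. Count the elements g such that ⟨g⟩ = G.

G is cyclic of order 19. An element generates G iff its order is 19, and a cyclic group of order 19 has exactly φ(19) = 18 such elements.

Answer: 18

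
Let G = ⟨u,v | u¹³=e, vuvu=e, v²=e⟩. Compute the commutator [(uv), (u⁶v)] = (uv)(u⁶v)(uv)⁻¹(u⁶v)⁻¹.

[(uv), (u⁶v)] = (uv)·(u⁶v)·(uv)⁻¹·(u⁶v)⁻¹.
  (uv) · (u⁶v) = u⁸
  (u⁸) · (uv) = u⁹v
  (u⁹v) · (u⁶v) = u³

Answer: u³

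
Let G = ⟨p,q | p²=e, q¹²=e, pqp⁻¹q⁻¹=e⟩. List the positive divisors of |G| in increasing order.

|G| = 24 = 2³ · 3. By Lagrange's theorem the order of any subgroup divides 24; the divisors of 24 are 1, 2, 3, 4, 6, 8, 12, 24.

Answer: 1, 2, 3, 4, 6, 8, 12, 24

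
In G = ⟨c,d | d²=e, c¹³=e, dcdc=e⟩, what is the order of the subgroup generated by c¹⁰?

|⟨c¹⁰⟩| equals the order of c¹⁰. Compute successive powers until reaching e:
  (c¹⁰)¹ = c¹⁰, (c¹⁰)² = c⁷, (c¹⁰)³ = c⁴, (c¹⁰)⁴ = c, (c¹⁰)⁵ = c¹¹, (c¹⁰)⁶ = c⁸, (c¹⁰)⁷ = c⁵, (c¹⁰)⁸ = c², (c¹⁰)⁹ = c¹², (c¹⁰)¹⁰ = c⁹, (c¹⁰)¹¹ = c⁶, (c¹⁰)¹² = c³, (c¹⁰)¹³ = e.
The smallest positive k with (c¹⁰)ᵏ = e is 13, so |⟨c¹⁰⟩| = 13.

Answer: 13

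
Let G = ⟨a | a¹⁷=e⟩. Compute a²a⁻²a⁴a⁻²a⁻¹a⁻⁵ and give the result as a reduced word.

Multiply left to right, reducing at each step:
  (a²) · a⁻² = e
  e · a⁴ = a⁴
  (a⁴) · a⁻² = a²
  (a²) · a⁻¹ = a
  a · a⁻⁵ = a¹³

Answer: a¹³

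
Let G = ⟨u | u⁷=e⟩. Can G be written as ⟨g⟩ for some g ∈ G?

|G| = 7. The element u has order 7 (its powers give 7 distinct elements), so ⟨u⟩ = G and G is cyclic.

Answer: Yes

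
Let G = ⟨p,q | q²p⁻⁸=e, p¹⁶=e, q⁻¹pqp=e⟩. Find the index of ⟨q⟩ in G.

First find ord(q) by computing successive powers:
  q¹ = q, q² = p⁸, q³ = q⁻¹, q⁴ = e.
So |⟨q⟩| = ord(q) = 4. With |G| = 32, by Lagrange [G : ⟨q⟩] = 32/4 = 8.

Answer: 8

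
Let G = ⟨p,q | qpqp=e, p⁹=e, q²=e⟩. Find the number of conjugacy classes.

The conjugacy classes (representative and size) are:
  [e] (size 1), [p⁸] (size 2), [p⁷] (size 2), [p⁶] (size 2), [p⁵] (size 2), [p⁴q] (size 9).
Class equation: 1 + 2 + 2 + 2 + 2 + 9 = 18 = |G|. So G has 6 conjugacy classes.

Answer: 6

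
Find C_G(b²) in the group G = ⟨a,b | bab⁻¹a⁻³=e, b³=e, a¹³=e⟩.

⟨b²⟩ ⊆ C_G(b²) since powers of b² commute with b²; so |C_G(b²)| ≥ |⟨b²⟩| = 3.
By orbit–stabilizer, |C_G(b²)| = |G| / |conj. class of b²| = 39 / 13 = 3.
The 3 elements commuting with b² are {e, b, b²}.

Answer: {e, b, b²}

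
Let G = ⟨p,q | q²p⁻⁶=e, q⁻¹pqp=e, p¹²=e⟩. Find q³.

Compute successive powers of q, reducing at each step:
  q²: q · q = p⁶
  q³: (p⁶) · q = q⁻¹

Answer: q⁻¹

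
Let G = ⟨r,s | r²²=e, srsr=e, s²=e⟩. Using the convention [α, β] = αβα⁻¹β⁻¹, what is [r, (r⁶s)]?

[r, (r⁶s)] = r·(r⁶s)·r⁻¹·(r⁶s)⁻¹.
  r · (r⁶s) = r⁷s
  (r⁷s) · (r²¹) = r⁸s
  (r⁸s) · (r⁶s) = r²

Answer: r²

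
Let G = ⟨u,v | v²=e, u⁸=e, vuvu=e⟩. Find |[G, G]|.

G' = [G, G] is generated by all commutators. The generator-pair commutators are: [u, v] = u².
The subgroup they normally generate is {e, u², u⁴, u⁶}, of order 4.
Check: |G/G'| = 16/4 = 4 is the order of the abelianisation.

Answer: 4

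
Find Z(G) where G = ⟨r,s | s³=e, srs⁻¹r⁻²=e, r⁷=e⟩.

An element z ∈ Z(G) iff z commutes with every generator.
For example e is central: e·r = r = r·e; e·s = s = s·e.
Whereas r ∉ Z(G) since r·s = rs ≠ r²s = s·r.
Checking each of the 21 elements this way gives Z(G) = {e}, of order 1.

Answer: {e}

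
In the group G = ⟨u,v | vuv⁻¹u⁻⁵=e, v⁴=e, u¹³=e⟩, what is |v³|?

Compute successive powers until reaching e:
  (v³)¹ = v³, (v³)² = v², (v³)³ = v, (v³)⁴ = e.
The smallest positive k with (v³)ᵏ = e is 4.

Answer: 4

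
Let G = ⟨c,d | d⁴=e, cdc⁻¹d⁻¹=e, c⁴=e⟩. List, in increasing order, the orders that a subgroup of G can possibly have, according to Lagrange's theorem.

|G| = 16 = 2⁴. By Lagrange's theorem the order of any subgroup divides 16; the divisors of 16 are 1, 2, 4, 8, 16.

Answer: 1, 2, 4, 8, 16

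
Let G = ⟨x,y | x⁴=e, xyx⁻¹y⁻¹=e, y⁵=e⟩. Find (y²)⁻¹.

The order of (y²) is 5 (smallest k with (y²)ᵏ = e), so (y²)⁻¹ = (y²)⁴ = y³.
Check: (y²) · (y³) → (y²) · y³ = e, giving e as required.

Answer: y³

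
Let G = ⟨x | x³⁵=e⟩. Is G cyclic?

|G| = 35. The element x has order 35 (its powers give 35 distinct elements), so ⟨x⟩ = G and G is cyclic.

Answer: Yes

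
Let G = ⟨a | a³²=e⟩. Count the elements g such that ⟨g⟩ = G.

G is cyclic of order 32. An element generates G iff its order is 32, and a cyclic group of order 32 has exactly φ(32) = 16 such elements.

Answer: 16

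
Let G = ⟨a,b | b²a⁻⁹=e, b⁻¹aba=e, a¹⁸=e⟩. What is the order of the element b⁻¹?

Compute successive powers until reaching e:
  (b⁻¹)¹ = b⁻¹, (b⁻¹)² = a⁹, (b⁻¹)³ = b, (b⁻¹)⁴ = e.
The smallest positive k with (b⁻¹)ᵏ = e is 4.

Answer: 4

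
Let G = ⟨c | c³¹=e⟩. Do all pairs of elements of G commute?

G has a single generator, so G is cyclic and hence abelian.

Answer: Yes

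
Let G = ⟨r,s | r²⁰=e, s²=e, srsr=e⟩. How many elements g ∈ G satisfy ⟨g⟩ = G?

⟨g⟩ = G would require ord(g) = |G| = 40, but the maximum element order in G is 20 < 40. So G is not cyclic and no single element generates it: the count is 0.

Answer: 0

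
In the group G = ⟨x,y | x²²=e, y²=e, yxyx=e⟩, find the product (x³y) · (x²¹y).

Compute (x³y) · (x²¹y) by multiplying left to right and reducing via the relations at each step:
  (x³y) · x²¹ = x⁴y
  (x⁴y) · y = x⁴

Answer: x⁴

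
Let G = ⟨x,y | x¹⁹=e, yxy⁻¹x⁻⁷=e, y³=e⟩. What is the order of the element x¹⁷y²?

Compute successive powers until reaching e:
  (x¹⁷y²)¹ = x¹⁷y², (x¹⁷y²)² = x¹⁴y, (x¹⁷y²)³ = e.
The smallest positive k with (x¹⁷y²)ᵏ = e is 3.

Answer: 3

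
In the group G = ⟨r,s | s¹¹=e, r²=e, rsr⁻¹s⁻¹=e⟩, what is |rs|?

Compute successive powers until reaching e:
  (rs)¹ = rs, (rs)² = s², (rs)³ = rs³, (rs)⁴ = s⁴, (rs)⁵ = rs⁵, (rs)⁶ = s⁶, (rs)⁷ = rs⁷, (rs)⁸ = s⁸, (rs)⁹ = rs⁹, (rs)¹⁰ = s¹⁰, (rs)¹¹ = r, (rs)¹² = s, (rs)¹³ = rs², (rs)¹⁴ = s³, (rs)¹⁵ = rs⁴, (rs)¹⁶ = s⁵, (rs)¹⁷ = rs⁶, (rs)¹⁸ = s⁷, (rs)¹⁹ = rs⁸, (rs)²⁰ = s⁹, (rs)²¹ = rs¹⁰, (rs)²² = e.
The smallest positive k with (rs)ᵏ = e is 22.

Answer: 22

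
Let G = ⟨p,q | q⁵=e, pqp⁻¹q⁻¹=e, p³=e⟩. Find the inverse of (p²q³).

The order of (p²q³) is 15 (smallest k with (p²q³)ᵏ = e), so (p²q³)⁻¹ = (p²q³)¹⁴ = pq².
Check: (p²q³) · (pq²) → (p²q³) · p = q³;   (q³) · q² = e, giving e as required.

Answer: pq²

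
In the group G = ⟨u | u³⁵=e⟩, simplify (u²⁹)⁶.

Compute successive powers of (u²⁹), reducing at each step:
  (u²⁹)²: (u²⁹) · u²⁹ = u²³
  (u²⁹)³: (u²³) · u²⁹ = u¹⁷
  (u²⁹)⁴: (u¹⁷) · u²⁹ = u¹¹
  (u²⁹)⁵: (u¹¹) · u²⁹ = u⁵
  (u²⁹)⁶: (u⁵) · u²⁹ = u³⁴

Answer: u³⁴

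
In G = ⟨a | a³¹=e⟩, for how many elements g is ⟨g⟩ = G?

G is cyclic of order 31. An element generates G iff its order is 31, and a cyclic group of order 31 has exactly φ(31) = 30 such elements.

Answer: 30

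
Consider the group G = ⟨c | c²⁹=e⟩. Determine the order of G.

G is generated by a single element, so G is cyclic. The relator gives c²⁹ = e and no smaller power is forced to be e, so the 29 powers {c, e, c², c³, c⁴, c⁵, c⁶, c⁷, c⁸, c⁹, c²², c²³, c²¹, c²⁰, c²⁴, c²⁵, c²⁶, c²⁷, c²⁸, c¹², c¹³, c¹¹, c¹⁰, c¹⁴, c¹⁵, c¹⁶, c¹⁷, c¹⁸, c¹⁹} are distinct. Hence |G| = 29.

Answer: 29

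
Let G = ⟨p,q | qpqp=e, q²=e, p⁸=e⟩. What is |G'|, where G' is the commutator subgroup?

G' = [G, G] is generated by all commutators. The generator-pair commutators are: [p, q] = p².
The subgroup they normally generate is {e, p², p⁴, p⁶}, of order 4.
Check: |G/G'| = 16/4 = 4 is the order of the abelianisation.

Answer: 4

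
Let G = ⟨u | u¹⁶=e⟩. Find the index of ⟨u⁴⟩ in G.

First find ord(u⁴) by computing successive powers:
  (u⁴)¹ = u⁴, (u⁴)² = u⁸, (u⁴)³ = u¹², (u⁴)⁴ = e.
So |⟨u⁴⟩| = ord(u⁴) = 4. With |G| = 16, by Lagrange [G : ⟨u⁴⟩] = 16/4 = 4.

Answer: 4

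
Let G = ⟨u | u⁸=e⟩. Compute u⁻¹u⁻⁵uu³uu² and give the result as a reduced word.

Multiply left to right, reducing at each step:
  (u⁷) · u⁻⁵ = u²
  (u²) · u = u³
  (u³) · u³ = u⁶
  (u⁶) · u = u⁷
  (u⁷) · u² = u

Answer: u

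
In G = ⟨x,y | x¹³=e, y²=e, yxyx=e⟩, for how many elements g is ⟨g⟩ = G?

⟨g⟩ = G would require ord(g) = |G| = 26, but the maximum element order in G is 13 < 26. So G is not cyclic and no single element generates it: the count is 0.

Answer: 0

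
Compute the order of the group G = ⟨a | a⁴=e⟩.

G is generated by a single element, so G is cyclic. The relator gives a⁴ = e and no smaller power is forced to be e, so the 4 powers {a, e, a², a³} are distinct. Hence |G| = 4.

Answer: 4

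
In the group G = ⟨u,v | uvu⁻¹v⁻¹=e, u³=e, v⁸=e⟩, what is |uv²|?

Compute successive powers until reaching e:
  (uv²)¹ = uv², (uv²)² = u²v⁴, (uv²)³ = v⁶, (uv²)⁴ = u, (uv²)⁵ = u²v², (uv²)⁶ = v⁴, (uv²)⁷ = uv⁶, (uv²)⁸ = u², (uv²)⁹ = v², (uv²)¹⁰ = uv⁴, (uv²)¹¹ = u²v⁶, (uv²)¹² = e.
The smallest positive k with (uv²)ᵏ = e is 12.

Answer: 12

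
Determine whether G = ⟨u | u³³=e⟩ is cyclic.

|G| = 33. The element u has order 33 (its powers give 33 distinct elements), so ⟨u⟩ = G and G is cyclic.

Answer: Yes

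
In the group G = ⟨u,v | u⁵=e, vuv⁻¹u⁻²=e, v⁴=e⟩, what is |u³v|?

Compute successive powers until reaching e:
  (u³v)¹ = u³v, (u³v)² = u⁴v², (u³v)³ = uv³, (u³v)⁴ = e.
The smallest positive k with (u³v)ᵏ = e is 4.

Answer: 4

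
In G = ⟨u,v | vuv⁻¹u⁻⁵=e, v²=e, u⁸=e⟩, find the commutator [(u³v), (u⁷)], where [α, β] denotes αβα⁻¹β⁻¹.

[(u³v), (u⁷)] = (u³v)·(u⁷)·(u³v)⁻¹·(u⁷)⁻¹.
  (u³v) · (u⁷) = u⁶v
  (u⁶v) · (uv) = u³
  (u³) · u = u⁴

Answer: u⁴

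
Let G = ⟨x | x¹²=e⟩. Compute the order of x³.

Compute successive powers until reaching e:
  (x³)¹ = x³, (x³)² = x⁶, (x³)³ = x⁹, (x³)⁴ = e.
The smallest positive k with (x³)ᵏ = e is 4.

Answer: 4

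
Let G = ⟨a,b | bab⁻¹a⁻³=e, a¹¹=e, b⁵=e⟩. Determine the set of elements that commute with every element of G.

An element z ∈ Z(G) iff z commutes with every generator.
For example e is central: e·a = a = a·e; e·b = b = b·e.
Whereas a ∉ Z(G) since a·b = ab ≠ a³b = b·a.
Checking each of the 55 elements this way gives Z(G) = {e}, of order 1.

Answer: {e}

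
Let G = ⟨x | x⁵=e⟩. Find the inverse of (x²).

The order of (x²) is 5 (smallest k with (x²)ᵏ = e), so (x²)⁻¹ = (x²)⁴ = x³.
Check: (x²) · (x³) → (x²) · x³ = e, giving e as required.

Answer: x³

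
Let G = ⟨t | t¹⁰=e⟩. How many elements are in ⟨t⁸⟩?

|⟨t⁸⟩| equals the order of t⁸. Compute successive powers until reaching e:
  (t⁸)¹ = t⁸, (t⁸)² = t⁶, (t⁸)³ = t⁴, (t⁸)⁴ = t², (t⁸)⁵ = e.
The smallest positive k with (t⁸)ᵏ = e is 5, so |⟨t⁸⟩| = 5.

Answer: 5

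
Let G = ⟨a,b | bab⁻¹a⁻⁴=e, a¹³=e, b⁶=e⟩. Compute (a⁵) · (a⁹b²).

Compute (a⁵) · (a⁹b²) by multiplying left to right and reducing via the relations at each step:
  (a⁵) · a⁹ = a
  a · b² = ab²

Answer: ab²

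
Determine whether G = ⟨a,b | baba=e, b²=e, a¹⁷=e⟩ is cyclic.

Every cyclic group is abelian. But a·b = ab while b·a = a¹⁶b, so a·b ≠ b·a and G is not abelian. Hence G is not cyclic.

Answer: No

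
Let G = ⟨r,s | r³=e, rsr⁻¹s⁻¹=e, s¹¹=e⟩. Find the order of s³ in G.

Compute successive powers until reaching e:
  (s³)¹ = s³, (s³)² = s⁶, (s³)³ = s⁹, (s³)⁴ = s, (s³)⁵ = s⁴, (s³)⁶ = s⁷, (s³)⁷ = s¹⁰, (s³)⁸ = s², (s³)⁹ = s⁵, (s³)¹⁰ = s⁸, (s³)¹¹ = e.
The smallest positive k with (s³)ᵏ = e is 11.

Answer: 11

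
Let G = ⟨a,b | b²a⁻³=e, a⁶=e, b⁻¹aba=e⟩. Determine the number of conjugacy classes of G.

The conjugacy classes (representative and size) are:
  [e] (size 1), [a] (size 2), [a²] (size 2), [a³] (size 1), [ab⁻¹] (size 3), [a²b⁻¹] (size 3).
Class equation: 1 + 2 + 2 + 1 + 3 + 3 = 12 = |G|. So G has 6 conjugacy classes.

Answer: 6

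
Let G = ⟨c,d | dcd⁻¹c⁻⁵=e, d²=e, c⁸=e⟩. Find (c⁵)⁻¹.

The order of (c⁵) is 8 (smallest k with (c⁵)ᵏ = e), so (c⁵)⁻¹ = (c⁵)⁷ = c³.
Check: (c⁵) · (c³) → (c⁵) · c³ = e, giving e as required.

Answer: c³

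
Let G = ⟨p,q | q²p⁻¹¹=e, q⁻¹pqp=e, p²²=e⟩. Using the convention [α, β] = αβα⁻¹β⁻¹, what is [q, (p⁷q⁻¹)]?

[q, (p⁷q⁻¹)] = q·(p⁷q⁻¹)·q⁻¹·(p⁷q⁻¹)⁻¹.
  q · (p⁷q⁻¹) = p¹⁵
  (p¹⁵) · (q⁻¹) = p⁴q
  (p⁴q) · (p⁷q) = p⁸

Answer: p⁸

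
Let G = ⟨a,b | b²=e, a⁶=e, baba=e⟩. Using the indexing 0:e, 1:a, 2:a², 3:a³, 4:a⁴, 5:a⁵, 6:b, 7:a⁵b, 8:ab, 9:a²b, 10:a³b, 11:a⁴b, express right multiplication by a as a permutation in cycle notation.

(0 1 2 3 4 5)(6 7 11 10 9 8)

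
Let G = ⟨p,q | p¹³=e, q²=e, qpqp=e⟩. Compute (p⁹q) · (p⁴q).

Compute (p⁹q) · (p⁴q) by multiplying left to right and reducing via the relations at each step:
  (p⁹q) · p⁴ = p⁵q
  (p⁵q) · q = p⁵

Answer: p⁵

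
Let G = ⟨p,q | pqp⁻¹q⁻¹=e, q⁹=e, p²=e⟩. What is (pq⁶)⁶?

Compute successive powers of (pq⁶), reducing at each step:
  (pq⁶)²: (pq⁶) · p = q⁶;   (q⁶) · q⁶ = q³
  (pq⁶)³: (q³) · p = pq³;   (pq³) · q⁶ = p
  (pq⁶)⁴: p · p = e;   e · q⁶ = q⁶
  (pq⁶)⁵: (q⁶) · p = pq⁶;   (pq⁶) · q⁶ = pq³
  (pq⁶)⁶: (pq³) · p = q³;   (q³) · q⁶ = e

Answer: e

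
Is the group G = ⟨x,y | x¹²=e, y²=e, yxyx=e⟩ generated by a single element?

Every cyclic group is abelian. But x·y = xy while y·x = x¹¹y, so x·y ≠ y·x and G is not abelian. Hence G is not cyclic.

Answer: No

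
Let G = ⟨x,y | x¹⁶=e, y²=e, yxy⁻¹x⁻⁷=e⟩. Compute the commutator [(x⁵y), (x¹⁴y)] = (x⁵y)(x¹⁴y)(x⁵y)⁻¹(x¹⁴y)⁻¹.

[(x⁵y), (x¹⁴y)] = (x⁵y)·(x¹⁴y)·(x⁵y)⁻¹·(x¹⁴y)⁻¹.
  (x⁵y) · (x¹⁴y) = x⁷
  (x⁷) · (x¹³y) = x⁴y
  (x⁴y) · (x¹⁴y) = x⁶

Answer: x⁶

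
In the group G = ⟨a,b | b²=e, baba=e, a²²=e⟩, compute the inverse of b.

The order of b is 2 (smallest k with bᵏ = e), so b⁻¹ = b¹ = b.
Check: b · b → b · b = e, giving e as required.

Answer: b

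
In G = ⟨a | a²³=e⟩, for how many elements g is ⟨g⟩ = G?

G is cyclic of order 23. An element generates G iff its order is 23, and a cyclic group of order 23 has exactly φ(23) = 22 such elements.

Answer: 22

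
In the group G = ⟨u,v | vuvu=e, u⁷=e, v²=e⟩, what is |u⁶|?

Compute successive powers until reaching e:
  (u⁶)¹ = u⁶, (u⁶)² = u⁵, (u⁶)³ = u⁴, (u⁶)⁴ = u³, (u⁶)⁵ = u², (u⁶)⁶ = u, (u⁶)⁷ = e.
The smallest positive k with (u⁶)ᵏ = e is 7.

Answer: 7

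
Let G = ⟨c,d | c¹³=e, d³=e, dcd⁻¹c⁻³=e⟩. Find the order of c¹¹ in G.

Compute successive powers until reaching e:
  (c¹¹)¹ = c¹¹, (c¹¹)² = c⁹, (c¹¹)³ = c⁷, (c¹¹)⁴ = c⁵, (c¹¹)⁵ = c³, (c¹¹)⁶ = c, (c¹¹)⁷ = c¹², (c¹¹)⁸ = c¹⁰, (c¹¹)⁹ = c⁸, (c¹¹)¹⁰ = c⁶, (c¹¹)¹¹ = c⁴, (c¹¹)¹² = c², (c¹¹)¹³ = e.
The smallest positive k with (c¹¹)ᵏ = e is 13.

Answer: 13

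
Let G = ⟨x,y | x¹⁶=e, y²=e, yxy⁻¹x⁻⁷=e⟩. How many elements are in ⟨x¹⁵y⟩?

|⟨x¹⁵y⟩| equals the order of x¹⁵y. Compute successive powers until reaching e:
  (x¹⁵y)¹ = x¹⁵y, (x¹⁵y)² = x⁸, (x¹⁵y)³ = x⁷y, (x¹⁵y)⁴ = e.
The smallest positive k with (x¹⁵y)ᵏ = e is 4, so |⟨x¹⁵y⟩| = 4.

Answer: 4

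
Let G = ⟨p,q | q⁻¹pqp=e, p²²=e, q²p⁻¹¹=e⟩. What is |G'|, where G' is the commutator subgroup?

G' = [G, G] is generated by all commutators. The generator-pair commutators are: [p, q] = p².
The subgroup they normally generate is {e, p², p⁴, p⁶, p⁸, p¹⁰, p¹², p¹⁴, p¹⁶, p¹⁸, p²⁰}, of order 11.
Check: |G/G'| = 44/11 = 4 is the order of the abelianisation.

Answer: 11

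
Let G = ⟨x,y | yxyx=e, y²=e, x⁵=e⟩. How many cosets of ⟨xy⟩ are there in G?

First find ord(xy) by computing successive powers:
  (xy)¹ = xy, (xy)² = e.
So |⟨xy⟩| = ord(xy) = 2. With |G| = 10, by Lagrange [G : ⟨xy⟩] = 10/2 = 5.

Answer: 5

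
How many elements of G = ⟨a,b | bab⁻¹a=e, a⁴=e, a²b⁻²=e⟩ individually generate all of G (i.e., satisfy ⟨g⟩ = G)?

⟨g⟩ = G would require ord(g) = |G| = 8, but the maximum element order in G is 4 < 8. So G is not cyclic and no single element generates it: the count is 0.

Answer: 0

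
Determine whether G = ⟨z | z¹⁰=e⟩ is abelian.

G has a single generator, so G is cyclic and hence abelian.

Answer: Yes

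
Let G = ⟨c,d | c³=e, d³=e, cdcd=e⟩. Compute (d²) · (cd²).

Compute (d²) · (cd²) by multiplying left to right and reducing via the relations at each step:
  (d²) · c = d²c
  (d²c) · d² = cd²c

Answer: cd²c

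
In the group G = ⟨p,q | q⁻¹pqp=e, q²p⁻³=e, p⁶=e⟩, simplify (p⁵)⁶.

Compute successive powers of (p⁵), reducing at each step:
  (p⁵)²: (p⁵) · p⁵ = p⁴
  (p⁵)³: (p⁴) · p⁵ = p³
  (p⁵)⁴: (p³) · p⁵ = p²
  (p⁵)⁵: (p²) · p⁵ = p
  (p⁵)⁶: p · p⁵ = e

Answer: e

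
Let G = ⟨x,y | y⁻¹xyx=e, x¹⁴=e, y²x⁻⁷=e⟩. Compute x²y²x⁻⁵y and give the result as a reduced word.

Multiply left to right, reducing at each step:
  (x²) · y² = x⁹
  (x⁹) · x⁻⁵ = x⁴
  (x⁴) · y = x⁴y

Answer: x⁴y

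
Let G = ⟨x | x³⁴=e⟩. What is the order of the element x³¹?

Compute successive powers until reaching e:
  (x³¹)¹ = x³¹, (x³¹)² = x²⁸, (x³¹)³ = x²⁵, (x³¹)⁴ = x²², (x³¹)⁵ = x¹⁹, (x³¹)⁶ = x¹⁶, (x³¹)⁷ = x¹³, (x³¹)⁸ = x¹⁰, (x³¹)⁹ = x⁷, (x³¹)¹⁰ = x⁴, (x³¹)¹¹ = x, (x³¹)¹² = x³², (x³¹)¹³ = x²⁹, (x³¹)¹⁴ = x²⁶, (x³¹)¹⁵ = x²³, (x³¹)¹⁶ = x²⁰, (x³¹)¹⁷ = x¹⁷, (x³¹)¹⁸ = x¹⁴, (x³¹)¹⁹ = x¹¹, (x³¹)²⁰ = x⁸, (x³¹)²¹ = x⁵, (x³¹)²² = x², (x³¹)²³ = x³³, (x³¹)²⁴ = x³⁰, (x³¹)²⁵ = x²⁷, (x³¹)²⁶ = x²⁴, (x³¹)²⁷ = x²¹, (x³¹)²⁸ = x¹⁸, (x³¹)²⁹ = x¹⁵, (x³¹)³⁰ = x¹², (x³¹)³¹ = x⁹, (x³¹)³² = x⁶, (x³¹)³³ = x³, (x³¹)³⁴ = e.
The smallest positive k with (x³¹)ᵏ = e is 34.

Answer: 34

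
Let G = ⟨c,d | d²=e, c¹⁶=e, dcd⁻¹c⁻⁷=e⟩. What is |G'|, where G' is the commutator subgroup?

G' = [G, G] is generated by all commutators. The generator-pair commutators are: [c, d] = c¹⁰.
The subgroup they normally generate is {e, c², c⁴, c⁶, c⁸, c¹⁰, c¹², c¹⁴}, of order 8.
Check: |G/G'| = 32/8 = 4 is the order of the abelianisation.

Answer: 8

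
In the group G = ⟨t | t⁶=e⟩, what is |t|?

Compute successive powers until reaching e:
  t¹ = t, t² = t², t³ = t³, t⁴ = t⁴, t⁵ = t⁵, t⁶ = e.
The smallest positive k with tᵏ = e is 6.

Answer: 6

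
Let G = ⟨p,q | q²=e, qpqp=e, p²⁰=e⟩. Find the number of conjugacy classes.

The conjugacy classes (representative and size) are:
  [e] (size 1), [p] (size 2), [p¹⁸] (size 2), [p³] (size 2), [p⁴] (size 2), [p¹⁵] (size 2), [p¹⁴] (size 2), [p⁷] (size 2), [p¹²] (size 2), [p¹¹] (size 2), [p¹⁰] (size 1), [p¹⁸q] (size 10), [p⁵q] (size 10).
Class equation: 1 + 2 + 2 + 2 + 2 + 2 + 2 + 2 + 2 + 2 + 1 + 10 + 10 = 40 = |G|. So G has 13 conjugacy classes.

Answer: 13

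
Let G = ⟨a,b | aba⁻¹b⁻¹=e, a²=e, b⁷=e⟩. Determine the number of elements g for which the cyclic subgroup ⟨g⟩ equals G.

G is cyclic of order 14. An element generates G iff its order is 14, and a cyclic group of order 14 has exactly φ(14) = 6 such elements.

Answer: 6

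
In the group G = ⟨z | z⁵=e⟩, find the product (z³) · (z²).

Compute (z³) · (z²) by multiplying left to right and reducing via the relations at each step:
  (z³) · z² = e

Answer: e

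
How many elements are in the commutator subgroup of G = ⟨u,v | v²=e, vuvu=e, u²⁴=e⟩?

G' = [G, G] is generated by all commutators. The generator-pair commutators are: [u, v] = u².
The subgroup they normally generate is {e, u², u⁴, u⁶, u⁸, u¹⁰, u¹², u¹⁴, u¹⁶, u¹⁸, u²⁰, u²²}, of order 12.
Check: |G/G'| = 48/12 = 4 is the order of the abelianisation.

Answer: 12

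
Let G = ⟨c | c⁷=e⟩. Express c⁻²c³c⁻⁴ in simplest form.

Multiply left to right, reducing at each step:
  (c⁵) · c³ = c
  c · c⁻⁴ = c⁴

Answer: c⁴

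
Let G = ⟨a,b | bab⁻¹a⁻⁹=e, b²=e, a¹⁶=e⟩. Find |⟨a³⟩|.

|⟨a³⟩| equals the order of a³. Compute successive powers until reaching e:
  (a³)¹ = a³, (a³)² = a⁶, (a³)³ = a⁹, (a³)⁴ = a¹², (a³)⁵ = a¹⁵, (a³)⁶ = a², (a³)⁷ = a⁵, (a³)⁸ = a⁸, (a³)⁹ = a¹¹, (a³)¹⁰ = a¹⁴, (a³)¹¹ = a, (a³)¹² = a⁴, (a³)¹³ = a⁷, (a³)¹⁴ = a¹⁰, (a³)¹⁵ = a¹³, (a³)¹⁶ = e.
The smallest positive k with (a³)ᵏ = e is 16, so |⟨a³⟩| = 16.

Answer: 16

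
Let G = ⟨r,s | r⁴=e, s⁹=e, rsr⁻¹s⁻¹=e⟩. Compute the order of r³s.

Compute successive powers until reaching e:
  (r³s)¹ = r³s, (r³s)² = r²s², (r³s)³ = rs³, (r³s)⁴ = s⁴, (r³s)⁵ = r³s⁵, (r³s)⁶ = r²s⁶, (r³s)⁷ = rs⁷, (r³s)⁸ = s⁸, (r³s)⁹ = r³, (r³s)¹⁰ = r²s, (r³s)¹¹ = rs², (r³s)¹² = s³, (r³s)¹³ = r³s⁴, (r³s)¹⁴ = r²s⁵, (r³s)¹⁵ = rs⁶, (r³s)¹⁶ = s⁷, (r³s)¹⁷ = r³s⁸, (r³s)¹⁸ = r², (r³s)¹⁹ = rs, (r³s)²⁰ = s², (r³s)²¹ = r³s³, (r³s)²² = r²s⁴, (r³s)²³ = rs⁵, (r³s)²⁴ = s⁶, (r³s)²⁵ = r³s⁷, (r³s)²⁶ = r²s⁸, (r³s)²⁷ = r, (r³s)²⁸ = s, (r³s)²⁹ = r³s², (r³s)³⁰ = r²s³, (r³s)³¹ = rs⁴, (r³s)³² = s⁵, (r³s)³³ = r³s⁶, (r³s)³⁴ = r²s⁷, (r³s)³⁵ = rs⁸, (r³s)³⁶ = e.
The smallest positive k with (r³s)ᵏ = e is 36.

Answer: 36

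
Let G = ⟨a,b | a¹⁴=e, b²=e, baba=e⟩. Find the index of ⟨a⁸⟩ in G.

First find ord(a⁸) by computing successive powers:
  (a⁸)¹ = a⁸, (a⁸)² = a², (a⁸)³ = a¹⁰, (a⁸)⁴ = a⁴, (a⁸)⁵ = a¹², (a⁸)⁶ = a⁶, (a⁸)⁷ = e.
So |⟨a⁸⟩| = ord(a⁸) = 7. With |G| = 28, by Lagrange [G : ⟨a⁸⟩] = 28/7 = 4.

Answer: 4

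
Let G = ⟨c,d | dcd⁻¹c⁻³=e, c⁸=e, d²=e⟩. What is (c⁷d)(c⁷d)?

Compute (c⁷d) · (c⁷d) by multiplying left to right and reducing via the relations at each step:
  (c⁷d) · c⁷ = c⁴d
  (c⁴d) · d = c⁴

Answer: c⁴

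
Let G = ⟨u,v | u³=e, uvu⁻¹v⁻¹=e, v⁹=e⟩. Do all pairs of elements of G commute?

Each pair of generators commutes: u·v = uv = v·u. Since the generators pairwise commute, every element of G commutes with every other, so G is abelian.

Answer: Yes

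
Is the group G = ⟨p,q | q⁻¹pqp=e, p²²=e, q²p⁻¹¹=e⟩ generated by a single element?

Every cyclic group is abelian. But p·q = pq while q·p = p¹⁰q⁻¹, so p·q ≠ q·p and G is not abelian. Hence G is not cyclic.

Answer: No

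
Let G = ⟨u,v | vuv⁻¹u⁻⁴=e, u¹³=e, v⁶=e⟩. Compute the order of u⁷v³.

Compute successive powers until reaching e:
  (u⁷v³)¹ = u⁷v³, (u⁷v³)² = e.
The smallest positive k with (u⁷v³)ᵏ = e is 2.

Answer: 2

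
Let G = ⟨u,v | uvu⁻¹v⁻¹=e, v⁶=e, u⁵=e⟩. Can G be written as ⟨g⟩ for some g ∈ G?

|G| = 30. The element uv has order 30 (its powers give 30 distinct elements), so ⟨uv⟩ = G and G is cyclic.

Answer: Yes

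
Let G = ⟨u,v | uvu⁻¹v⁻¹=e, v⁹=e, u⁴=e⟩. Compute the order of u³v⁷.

Compute successive powers until reaching e:
  (u³v⁷)¹ = u³v⁷, (u³v⁷)² = u²v⁵, (u³v⁷)³ = uv³, (u³v⁷)⁴ = v, (u³v⁷)⁵ = u³v⁸, (u³v⁷)⁶ = u²v⁶, (u³v⁷)⁷ = uv⁴, (u³v⁷)⁸ = v², (u³v⁷)⁹ = u³, (u³v⁷)¹⁰ = u²v⁷, (u³v⁷)¹¹ = uv⁵, (u³v⁷)¹² = v³, (u³v⁷)¹³ = u³v, (u³v⁷)¹⁴ = u²v⁸, (u³v⁷)¹⁵ = uv⁶, (u³v⁷)¹⁶ = v⁴, (u³v⁷)¹⁷ = u³v², (u³v⁷)¹⁸ = u², (u³v⁷)¹⁹ = uv⁷, (u³v⁷)²⁰ = v⁵, (u³v⁷)²¹ = u³v³, (u³v⁷)²² = u²v, (u³v⁷)²³ = uv⁸, (u³v⁷)²⁴ = v⁶, (u³v⁷)²⁵ = u³v⁴, (u³v⁷)²⁶ = u²v², (u³v⁷)²⁷ = u, (u³v⁷)²⁸ = v⁷, (u³v⁷)²⁹ = u³v⁵, (u³v⁷)³⁰ = u²v³, (u³v⁷)³¹ = uv, (u³v⁷)³² = v⁸, (u³v⁷)³³ = u³v⁶, (u³v⁷)³⁴ = u²v⁴, (u³v⁷)³⁵ = uv², (u³v⁷)³⁶ = e.
The smallest positive k with (u³v⁷)ᵏ = e is 36.

Answer: 36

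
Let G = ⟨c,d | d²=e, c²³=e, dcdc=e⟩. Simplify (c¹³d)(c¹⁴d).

Compute (c¹³d) · (c¹⁴d) by multiplying left to right and reducing via the relations at each step:
  (c¹³d) · c¹⁴ = c²²d
  (c²²d) · d = c²²

Answer: c²²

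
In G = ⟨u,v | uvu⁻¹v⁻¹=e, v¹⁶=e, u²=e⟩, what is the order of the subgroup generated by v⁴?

|⟨v⁴⟩| equals the order of v⁴. Compute successive powers until reaching e:
  (v⁴)¹ = v⁴, (v⁴)² = v⁸, (v⁴)³ = v¹², (v⁴)⁴ = e.
The smallest positive k with (v⁴)ᵏ = e is 4, so |⟨v⁴⟩| = 4.

Answer: 4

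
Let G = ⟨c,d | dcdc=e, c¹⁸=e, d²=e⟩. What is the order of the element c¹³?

Compute successive powers until reaching e:
  (c¹³)¹ = c¹³, (c¹³)² = c⁸, (c¹³)³ = c³, (c¹³)⁴ = c¹⁶, (c¹³)⁵ = c¹¹, (c¹³)⁶ = c⁶, (c¹³)⁷ = c, (c¹³)⁸ = c¹⁴, (c¹³)⁹ = c⁹, (c¹³)¹⁰ = c⁴, (c¹³)¹¹ = c¹⁷, (c¹³)¹² = c¹², (c¹³)¹³ = c⁷, (c¹³)¹⁴ = c², (c¹³)¹⁵ = c¹⁵, (c¹³)¹⁶ = c¹⁰, (c¹³)¹⁷ = c⁵, (c¹³)¹⁸ = e.
The smallest positive k with (c¹³)ᵏ = e is 18.

Answer: 18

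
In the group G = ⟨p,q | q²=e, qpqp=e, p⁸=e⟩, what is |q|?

Compute successive powers until reaching e:
  q¹ = q, q² = e.
The smallest positive k with qᵏ = e is 2.

Answer: 2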